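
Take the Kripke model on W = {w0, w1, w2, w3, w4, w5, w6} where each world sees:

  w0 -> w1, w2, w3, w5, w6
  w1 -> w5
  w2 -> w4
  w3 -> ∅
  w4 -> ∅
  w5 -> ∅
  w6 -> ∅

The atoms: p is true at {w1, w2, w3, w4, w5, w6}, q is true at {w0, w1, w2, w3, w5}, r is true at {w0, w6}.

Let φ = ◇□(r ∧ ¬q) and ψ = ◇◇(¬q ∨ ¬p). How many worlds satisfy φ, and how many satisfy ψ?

3 and 1

For ◇□(r ∧ ¬q):
w0: successors {w1, w2, w3, w5, w6}; □(r ∧ ¬q) there: w1:F, w2:F, w3:T, w5:T, w6:T. ✓
w1: successors {w5}; □(r ∧ ¬q) there: w5:T. ✓
w2: successors {w4}; □(r ∧ ¬q) there: w4:T. ✓
w3: no successors, so ◇□(r ∧ ¬q) fails. ✗
w4: no successors, so ◇□(r ∧ ¬q) fails. ✗
w5: no successors, so ◇□(r ∧ ¬q) fails. ✗
w6: no successors, so ◇□(r ∧ ¬q) fails. ✗
— 3 worlds.
For ◇◇(¬q ∨ ¬p):
w0: successors {w1, w2, w3, w5, w6}; ◇(¬q ∨ ¬p) there: w1:F, w2:T, w3:F, w5:F, w6:F. ✓
w1: successors {w5}; ◇(¬q ∨ ¬p) there: w5:F. ✗
w2: successors {w4}; ◇(¬q ∨ ¬p) there: w4:F. ✗
w3: no successors, so ◇◇(¬q ∨ ¬p) fails. ✗
w4: no successors, so ◇◇(¬q ∨ ¬p) fails. ✗
w5: no successors, so ◇◇(¬q ∨ ¬p) fails. ✗
w6: no successors, so ◇◇(¬q ∨ ¬p) fails. ✗
— 1 world.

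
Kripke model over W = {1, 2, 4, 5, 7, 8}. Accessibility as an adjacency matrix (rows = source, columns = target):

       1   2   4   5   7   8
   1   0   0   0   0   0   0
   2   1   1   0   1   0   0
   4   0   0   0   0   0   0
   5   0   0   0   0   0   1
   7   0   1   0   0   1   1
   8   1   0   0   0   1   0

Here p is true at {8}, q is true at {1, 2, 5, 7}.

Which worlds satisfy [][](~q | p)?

1: no successors, so [][](~q | p) holds vacuously. ✓
2: successors {1, 2, 5}; [](~q | p) there: 1:T, 2:F, 5:T. ✗
4: no successors, so [][](~q | p) holds vacuously. ✓
5: successors {8}; [](~q | p) there: 8:F. ✗
7: successors {2, 7, 8}; [](~q | p) there: 2:F, 7:F, 8:F. ✗
8: successors {1, 7}; [](~q | p) there: 1:T, 7:F. ✗

{1, 4}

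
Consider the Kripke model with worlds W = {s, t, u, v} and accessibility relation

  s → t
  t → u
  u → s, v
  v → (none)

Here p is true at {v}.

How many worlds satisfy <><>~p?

3

s: successors {t}; <>~p there: t:T. ✓
t: successors {u}; <>~p there: u:T. ✓
u: successors {s, v}; <>~p there: s:T, v:F. ✓
v: no successors, so <><>~p fails. ✗
Satisfying worlds: {s, t, u}.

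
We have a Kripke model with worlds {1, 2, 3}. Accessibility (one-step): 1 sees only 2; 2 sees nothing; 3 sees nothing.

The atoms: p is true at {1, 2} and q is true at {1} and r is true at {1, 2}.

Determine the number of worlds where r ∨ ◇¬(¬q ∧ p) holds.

2

1: r is T, ◇¬(¬q ∧ p) is F. ✓
2: r is T, ◇¬(¬q ∧ p) is F. ✓
3: r is F, ◇¬(¬q ∧ p) is F. ✗
Satisfying worlds: {1, 2}.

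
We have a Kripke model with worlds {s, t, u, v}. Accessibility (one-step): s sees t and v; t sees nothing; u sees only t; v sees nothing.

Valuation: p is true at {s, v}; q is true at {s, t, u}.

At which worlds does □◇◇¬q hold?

s: successors {t, v}; ◇◇¬q there: t:F, v:F. ✗
t: no successors, so □◇◇¬q holds vacuously. ✓
u: successors {t}; ◇◇¬q there: t:F. ✗
v: no successors, so □◇◇¬q holds vacuously. ✓

{t, v}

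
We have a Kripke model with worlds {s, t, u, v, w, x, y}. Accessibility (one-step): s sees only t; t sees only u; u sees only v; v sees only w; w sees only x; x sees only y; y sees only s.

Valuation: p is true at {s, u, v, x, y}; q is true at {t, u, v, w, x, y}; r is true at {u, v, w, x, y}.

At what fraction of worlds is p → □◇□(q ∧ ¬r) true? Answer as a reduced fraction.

3/7

s: p is T, □◇□(q ∧ ¬r) is F. ✗
t: p is F, □◇□(q ∧ ¬r) is F. ✓
u: p is T, □◇□(q ∧ ¬r) is F. ✗
v: p is T, □◇□(q ∧ ¬r) is F. ✗
w: p is F, □◇□(q ∧ ¬r) is F. ✓
x: p is T, □◇□(q ∧ ¬r) is T. ✓
y: p is T, □◇□(q ∧ ¬r) is F. ✗
That's 3 of 7 worlds, so 3/7.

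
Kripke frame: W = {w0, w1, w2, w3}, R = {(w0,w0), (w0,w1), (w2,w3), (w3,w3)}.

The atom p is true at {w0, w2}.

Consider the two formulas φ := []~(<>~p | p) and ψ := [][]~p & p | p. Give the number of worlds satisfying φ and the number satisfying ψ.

1 and 2

For []~(<>~p | p):
w0: successors {w0, w1}; ~(<>~p | p) there: w0:F, w1:T. ✗
w1: no successors, so []~(<>~p | p) holds vacuously. ✓
w2: successors {w3}; ~(<>~p | p) there: w3:F. ✗
w3: successors {w3}; ~(<>~p | p) there: w3:F. ✗
— 1 world.
For [][]~p & p | p:
w0: [][]~p & p is F, p is T. ✓
w1: [][]~p & p is F, p is F. ✗
w2: [][]~p & p is T, p is T. ✓
w3: [][]~p & p is F, p is F. ✗
— 2 worlds.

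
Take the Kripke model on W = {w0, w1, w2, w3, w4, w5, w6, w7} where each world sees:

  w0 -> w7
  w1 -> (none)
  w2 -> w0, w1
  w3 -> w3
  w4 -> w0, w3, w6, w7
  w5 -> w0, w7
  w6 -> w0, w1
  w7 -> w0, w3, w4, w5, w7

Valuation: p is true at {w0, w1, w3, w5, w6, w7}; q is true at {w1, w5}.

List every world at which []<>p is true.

w0: successors {w7}; <>p there: w7:T. ✓
w1: no successors, so []<>p holds vacuously. ✓
w2: successors {w0, w1}; <>p there: w0:T, w1:F. ✗
w3: successors {w3}; <>p there: w3:T. ✓
w4: successors {w0, w3, w6, w7}; <>p there: w0:T, w3:T, w6:T, w7:T. ✓
w5: successors {w0, w7}; <>p there: w0:T, w7:T. ✓
w6: successors {w0, w1}; <>p there: w0:T, w1:F. ✗
w7: successors {w0, w3, w4, w5, w7}; <>p there: w0:T, w3:T, w4:T, w5:T, w7:T. ✓

{w0, w1, w3, w4, w5, w7}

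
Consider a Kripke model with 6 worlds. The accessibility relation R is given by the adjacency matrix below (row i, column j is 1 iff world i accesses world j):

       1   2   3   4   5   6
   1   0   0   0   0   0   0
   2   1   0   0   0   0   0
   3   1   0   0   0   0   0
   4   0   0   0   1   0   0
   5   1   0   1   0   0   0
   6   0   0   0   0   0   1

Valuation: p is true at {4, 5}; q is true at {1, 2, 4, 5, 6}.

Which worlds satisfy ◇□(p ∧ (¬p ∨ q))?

1: no successors, so ◇□(p ∧ (¬p ∨ q)) fails. ✗
2: successors {1}; □(p ∧ (¬p ∨ q)) there: 1:T. ✓
3: successors {1}; □(p ∧ (¬p ∨ q)) there: 1:T. ✓
4: successors {4}; □(p ∧ (¬p ∨ q)) there: 4:T. ✓
5: successors {1, 3}; □(p ∧ (¬p ∨ q)) there: 1:T, 3:F. ✓
6: successors {6}; □(p ∧ (¬p ∨ q)) there: 6:F. ✗

{2, 3, 4, 5}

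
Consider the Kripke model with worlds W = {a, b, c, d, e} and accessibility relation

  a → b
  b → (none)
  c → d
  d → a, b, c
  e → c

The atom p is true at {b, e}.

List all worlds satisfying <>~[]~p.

a: successors {b}; ~[]~p there: b:F. ✗
b: no successors, so <>~[]~p fails. ✗
c: successors {d}; ~[]~p there: d:T. ✓
d: successors {a, b, c}; ~[]~p there: a:T, b:F, c:F. ✓
e: successors {c}; ~[]~p there: c:F. ✗

{c, d}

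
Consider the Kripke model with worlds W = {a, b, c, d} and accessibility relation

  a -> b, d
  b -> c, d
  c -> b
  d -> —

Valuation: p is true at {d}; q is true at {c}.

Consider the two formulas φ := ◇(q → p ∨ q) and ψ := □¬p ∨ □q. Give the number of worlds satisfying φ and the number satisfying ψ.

For ◇(q → p ∨ q):
a: successors {b, d}; q → p ∨ q there: b:T, d:T. ✓
b: successors {c, d}; q → p ∨ q there: c:T, d:T. ✓
c: successors {b}; q → p ∨ q there: b:T. ✓
d: no successors, so ◇(q → p ∨ q) fails. ✗
— 3 worlds.
For □¬p ∨ □q:
a: □¬p is F, □q is F. ✗
b: □¬p is F, □q is F. ✗
c: □¬p is T, □q is F. ✓
d: □¬p is T, □q is T. ✓
— 2 worlds.

3 and 2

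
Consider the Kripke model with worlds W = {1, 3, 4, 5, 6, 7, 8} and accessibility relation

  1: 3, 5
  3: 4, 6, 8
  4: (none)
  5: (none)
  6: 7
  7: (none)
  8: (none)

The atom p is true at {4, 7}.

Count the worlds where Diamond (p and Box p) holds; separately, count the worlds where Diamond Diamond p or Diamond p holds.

2 and 3

For Diamond (p and Box p):
1: successors {3, 5}; p and Box p there: 3:F, 5:F. ✗
3: successors {4, 6, 8}; p and Box p there: 4:T, 6:F, 8:F. ✓
4: no successors, so Diamond (p and Box p) fails. ✗
5: no successors, so Diamond (p and Box p) fails. ✗
6: successors {7}; p and Box p there: 7:T. ✓
7: no successors, so Diamond (p and Box p) fails. ✗
8: no successors, so Diamond (p and Box p) fails. ✗
— 2 worlds.
For Diamond Diamond p or Diamond p:
1: Diamond Diamond p is T, Diamond p is F. ✓
3: Diamond Diamond p is T, Diamond p is T. ✓
4: Diamond Diamond p is F, Diamond p is F. ✗
5: Diamond Diamond p is F, Diamond p is F. ✗
6: Diamond Diamond p is F, Diamond p is T. ✓
7: Diamond Diamond p is F, Diamond p is F. ✗
8: Diamond Diamond p is F, Diamond p is F. ✗
— 3 worlds.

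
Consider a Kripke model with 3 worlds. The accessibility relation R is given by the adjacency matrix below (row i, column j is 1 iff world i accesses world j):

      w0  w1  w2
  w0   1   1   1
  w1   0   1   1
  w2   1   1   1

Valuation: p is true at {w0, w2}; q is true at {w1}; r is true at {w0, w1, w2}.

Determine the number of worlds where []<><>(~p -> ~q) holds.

w0: successors {w0, w1, w2}; <><>(~p -> ~q) there: w0:T, w1:T, w2:T. ✓
w1: successors {w1, w2}; <><>(~p -> ~q) there: w1:T, w2:T. ✓
w2: successors {w0, w1, w2}; <><>(~p -> ~q) there: w0:T, w1:T, w2:T. ✓
Satisfying worlds: {w0, w1, w2}.

3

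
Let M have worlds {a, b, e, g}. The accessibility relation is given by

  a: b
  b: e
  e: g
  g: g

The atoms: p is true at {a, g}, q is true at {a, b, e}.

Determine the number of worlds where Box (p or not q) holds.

2

a: successors {b}; p or not q there: b:F. ✗
b: successors {e}; p or not q there: e:F. ✗
e: successors {g}; p or not q there: g:T. ✓
g: successors {g}; p or not q there: g:T. ✓
Satisfying worlds: {e, g}.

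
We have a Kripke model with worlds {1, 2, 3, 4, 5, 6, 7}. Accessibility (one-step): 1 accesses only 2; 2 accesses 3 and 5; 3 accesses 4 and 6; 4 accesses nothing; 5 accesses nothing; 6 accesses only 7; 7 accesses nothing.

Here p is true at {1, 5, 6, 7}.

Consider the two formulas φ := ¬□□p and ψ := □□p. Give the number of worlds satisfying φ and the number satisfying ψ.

For ¬□□p:
1: □□p is F. ✓
2: □□p is F. ✓
3: □□p is T. ✗
4: □□p is T. ✗
5: □□p is T. ✗
6: □□p is T. ✗
7: □□p is T. ✗
— 2 worlds.
For □□p:
1: successors {2}; □p there: 2:F. ✗
2: successors {3, 5}; □p there: 3:F, 5:T. ✗
3: successors {4, 6}; □p there: 4:T, 6:T. ✓
4: no successors, so □□p holds vacuously. ✓
5: no successors, so □□p holds vacuously. ✓
6: successors {7}; □p there: 7:T. ✓
7: no successors, so □□p holds vacuously. ✓
— 5 worlds.

2 and 5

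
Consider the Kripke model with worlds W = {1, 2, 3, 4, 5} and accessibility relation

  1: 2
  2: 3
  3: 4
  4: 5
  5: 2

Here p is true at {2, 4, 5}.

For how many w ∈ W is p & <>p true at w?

2

1: p is F, <>p is T. ✗
2: p is T, <>p is F. ✗
3: p is F, <>p is T. ✗
4: p is T, <>p is T. ✓
5: p is T, <>p is T. ✓
Satisfying worlds: {4, 5}.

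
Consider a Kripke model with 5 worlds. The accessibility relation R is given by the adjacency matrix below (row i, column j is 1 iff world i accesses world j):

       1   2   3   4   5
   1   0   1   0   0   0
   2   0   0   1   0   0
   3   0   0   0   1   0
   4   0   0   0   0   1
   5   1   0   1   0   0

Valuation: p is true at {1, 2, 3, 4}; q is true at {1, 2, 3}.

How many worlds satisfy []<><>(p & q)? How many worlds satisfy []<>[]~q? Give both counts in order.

2 and 3

For []<><>(p & q):
1: successors {2}; <><>(p & q) there: 2:F. ✗
2: successors {3}; <><>(p & q) there: 3:F. ✗
3: successors {4}; <><>(p & q) there: 4:T. ✓
4: successors {5}; <><>(p & q) there: 5:T. ✓
5: successors {1, 3}; <><>(p & q) there: 1:T, 3:F. ✗
— 2 worlds.
For []<>[]~q:
1: successors {2}; <>[]~q there: 2:T. ✓
2: successors {3}; <>[]~q there: 3:T. ✓
3: successors {4}; <>[]~q there: 4:F. ✗
4: successors {5}; <>[]~q there: 5:T. ✓
5: successors {1, 3}; <>[]~q there: 1:F, 3:T. ✗
— 3 worlds.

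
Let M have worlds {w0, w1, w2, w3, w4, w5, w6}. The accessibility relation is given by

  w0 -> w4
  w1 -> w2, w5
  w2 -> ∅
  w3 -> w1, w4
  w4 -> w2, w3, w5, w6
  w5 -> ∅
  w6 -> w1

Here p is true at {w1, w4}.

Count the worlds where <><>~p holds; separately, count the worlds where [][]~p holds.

3 and 6

For <><>~p:
w0: successors {w4}; <>~p there: w4:T. ✓
w1: successors {w2, w5}; <>~p there: w2:F, w5:F. ✗
w2: no successors, so <><>~p fails. ✗
w3: successors {w1, w4}; <>~p there: w1:T, w4:T. ✓
w4: successors {w2, w3, w5, w6}; <>~p there: w2:F, w3:F, w5:F, w6:F. ✗
w5: no successors, so <><>~p fails. ✗
w6: successors {w1}; <>~p there: w1:T. ✓
— 3 worlds.
For [][]~p:
w0: successors {w4}; []~p there: w4:T. ✓
w1: successors {w2, w5}; []~p there: w2:T, w5:T. ✓
w2: no successors, so [][]~p holds vacuously. ✓
w3: successors {w1, w4}; []~p there: w1:T, w4:T. ✓
w4: successors {w2, w3, w5, w6}; []~p there: w2:T, w3:F, w5:T, w6:F. ✗
w5: no successors, so [][]~p holds vacuously. ✓
w6: successors {w1}; []~p there: w1:T. ✓
— 6 worlds.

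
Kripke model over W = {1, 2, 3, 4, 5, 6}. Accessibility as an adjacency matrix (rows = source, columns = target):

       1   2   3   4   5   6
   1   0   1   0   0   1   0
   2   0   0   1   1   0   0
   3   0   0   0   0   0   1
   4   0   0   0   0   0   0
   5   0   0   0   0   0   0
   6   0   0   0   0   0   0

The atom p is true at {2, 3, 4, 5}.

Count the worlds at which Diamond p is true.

1: successors {2, 5}; p there: 2:T, 5:T. ✓
2: successors {3, 4}; p there: 3:T, 4:T. ✓
3: successors {6}; p there: 6:F. ✗
4: no successors, so Diamond p fails. ✗
5: no successors, so Diamond p fails. ✗
6: no successors, so Diamond p fails. ✗
Satisfying worlds: {1, 2}.

2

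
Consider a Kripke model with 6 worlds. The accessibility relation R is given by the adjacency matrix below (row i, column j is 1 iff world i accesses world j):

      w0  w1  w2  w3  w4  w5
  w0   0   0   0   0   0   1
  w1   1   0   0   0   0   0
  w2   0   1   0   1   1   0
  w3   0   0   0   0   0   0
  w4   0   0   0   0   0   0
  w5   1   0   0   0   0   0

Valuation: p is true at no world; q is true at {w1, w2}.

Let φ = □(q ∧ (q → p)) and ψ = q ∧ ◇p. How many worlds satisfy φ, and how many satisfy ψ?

For □(q ∧ (q → p)):
w0: successors {w5}; q ∧ (q → p) there: w5:F. ✗
w1: successors {w0}; q ∧ (q → p) there: w0:F. ✗
w2: successors {w1, w3, w4}; q ∧ (q → p) there: w1:F, w3:F, w4:F. ✗
w3: no successors, so □(q ∧ (q → p)) holds vacuously. ✓
w4: no successors, so □(q ∧ (q → p)) holds vacuously. ✓
w5: successors {w0}; q ∧ (q → p) there: w0:F. ✗
— 2 worlds.
For q ∧ ◇p:
w0: q is F, ◇p is F. ✗
w1: q is T, ◇p is F. ✗
w2: q is T, ◇p is F. ✗
w3: q is F, ◇p is F. ✗
w4: q is F, ◇p is F. ✗
w5: q is F, ◇p is F. ✗
— 0 worlds.

2 and 0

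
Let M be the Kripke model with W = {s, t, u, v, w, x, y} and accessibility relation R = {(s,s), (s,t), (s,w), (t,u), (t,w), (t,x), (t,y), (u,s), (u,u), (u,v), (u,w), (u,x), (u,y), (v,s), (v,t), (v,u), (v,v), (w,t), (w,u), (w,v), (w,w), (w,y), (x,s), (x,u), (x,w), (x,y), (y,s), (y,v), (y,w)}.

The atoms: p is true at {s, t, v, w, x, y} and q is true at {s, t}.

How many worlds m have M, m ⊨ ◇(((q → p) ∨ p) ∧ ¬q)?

s: successors {s, t, w}; ((q → p) ∨ p) ∧ ¬q there: s:F, t:F, w:T. ✓
t: successors {u, w, x, y}; ((q → p) ∨ p) ∧ ¬q there: u:T, w:T, x:T, y:T. ✓
u: successors {s, u, v, w, x, y}; ((q → p) ∨ p) ∧ ¬q there: s:F, u:T, v:T, w:T, x:T, y:T. ✓
v: successors {s, t, u, v}; ((q → p) ∨ p) ∧ ¬q there: s:F, t:F, u:T, v:T. ✓
w: successors {t, u, v, w, y}; ((q → p) ∨ p) ∧ ¬q there: t:F, u:T, v:T, w:T, y:T. ✓
x: successors {s, u, w, y}; ((q → p) ∨ p) ∧ ¬q there: s:F, u:T, w:T, y:T. ✓
y: successors {s, v, w}; ((q → p) ∨ p) ∧ ¬q there: s:F, v:T, w:T. ✓
Satisfying worlds: {s, t, u, v, w, x, y}.

7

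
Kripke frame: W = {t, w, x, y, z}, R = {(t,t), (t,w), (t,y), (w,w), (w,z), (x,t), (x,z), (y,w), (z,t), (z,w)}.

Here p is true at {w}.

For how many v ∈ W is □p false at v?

4

t: successors {t, w, y}; p there: t:F, w:T, y:F. ✗
w: successors {w, z}; p there: w:T, z:F. ✗
x: successors {t, z}; p there: t:F, z:F. ✗
y: successors {w}; p there: w:T. ✓
z: successors {t, w}; p there: t:F, w:T. ✗
Satisfying worlds: {y}.
So □p fails at the other 4 worlds.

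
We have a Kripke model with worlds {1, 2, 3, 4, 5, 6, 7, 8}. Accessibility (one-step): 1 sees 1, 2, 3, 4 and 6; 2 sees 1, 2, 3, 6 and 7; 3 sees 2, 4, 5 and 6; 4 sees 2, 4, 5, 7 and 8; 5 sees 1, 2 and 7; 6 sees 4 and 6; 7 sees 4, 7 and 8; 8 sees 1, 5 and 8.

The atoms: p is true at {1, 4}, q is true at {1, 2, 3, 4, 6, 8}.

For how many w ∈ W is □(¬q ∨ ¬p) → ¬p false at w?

1: □(¬q ∨ ¬p) is F, ¬p is F. ✓
2: □(¬q ∨ ¬p) is F, ¬p is T. ✓
3: □(¬q ∨ ¬p) is F, ¬p is T. ✓
4: □(¬q ∨ ¬p) is F, ¬p is F. ✓
5: □(¬q ∨ ¬p) is F, ¬p is T. ✓
6: □(¬q ∨ ¬p) is F, ¬p is T. ✓
7: □(¬q ∨ ¬p) is F, ¬p is T. ✓
8: □(¬q ∨ ¬p) is F, ¬p is T. ✓
Satisfying worlds: {1, 2, 3, 4, 5, 6, 7, 8}.
So □(¬q ∨ ¬p) → ¬p fails at the other 0 worlds.

0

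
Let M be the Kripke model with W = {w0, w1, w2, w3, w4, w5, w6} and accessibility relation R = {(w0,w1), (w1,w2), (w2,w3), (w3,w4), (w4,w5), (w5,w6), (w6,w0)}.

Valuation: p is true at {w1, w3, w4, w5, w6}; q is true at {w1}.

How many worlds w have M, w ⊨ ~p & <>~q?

1

w0: ~p is T, <>~q is F. ✗
w1: ~p is F, <>~q is T. ✗
w2: ~p is T, <>~q is T. ✓
w3: ~p is F, <>~q is T. ✗
w4: ~p is F, <>~q is T. ✗
w5: ~p is F, <>~q is T. ✗
w6: ~p is F, <>~q is T. ✗
Satisfying worlds: {w2}.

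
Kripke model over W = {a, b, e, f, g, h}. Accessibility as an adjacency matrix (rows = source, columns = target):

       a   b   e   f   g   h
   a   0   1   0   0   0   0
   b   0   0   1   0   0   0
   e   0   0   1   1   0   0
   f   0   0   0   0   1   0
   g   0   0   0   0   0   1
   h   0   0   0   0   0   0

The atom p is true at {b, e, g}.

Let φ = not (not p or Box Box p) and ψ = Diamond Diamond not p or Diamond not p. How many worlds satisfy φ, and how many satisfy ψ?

2 and 4

For not (not p or Box Box p):
a: not p or Box Box p is T. ✗
b: not p or Box Box p is F. ✓
e: not p or Box Box p is F. ✓
f: not p or Box Box p is T. ✗
g: not p or Box Box p is T. ✗
h: not p or Box Box p is T. ✗
— 2 worlds.
For Diamond Diamond not p or Diamond not p:
a: Diamond Diamond not p is F, Diamond not p is F. ✗
b: Diamond Diamond not p is T, Diamond not p is F. ✓
e: Diamond Diamond not p is T, Diamond not p is T. ✓
f: Diamond Diamond not p is T, Diamond not p is F. ✓
g: Diamond Diamond not p is F, Diamond not p is T. ✓
h: Diamond Diamond not p is F, Diamond not p is F. ✗
— 4 worlds.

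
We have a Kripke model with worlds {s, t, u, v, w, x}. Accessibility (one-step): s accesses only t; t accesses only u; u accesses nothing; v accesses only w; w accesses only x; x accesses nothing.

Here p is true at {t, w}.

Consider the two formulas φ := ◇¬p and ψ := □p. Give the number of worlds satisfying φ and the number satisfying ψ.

For ◇¬p:
s: successors {t}; ¬p there: t:F. ✗
t: successors {u}; ¬p there: u:T. ✓
u: no successors, so ◇¬p fails. ✗
v: successors {w}; ¬p there: w:F. ✗
w: successors {x}; ¬p there: x:T. ✓
x: no successors, so ◇¬p fails. ✗
— 2 worlds.
For □p:
s: successors {t}; p there: t:T. ✓
t: successors {u}; p there: u:F. ✗
u: no successors, so □p holds vacuously. ✓
v: successors {w}; p there: w:T. ✓
w: successors {x}; p there: x:F. ✗
x: no successors, so □p holds vacuously. ✓
— 4 worlds.

2 and 4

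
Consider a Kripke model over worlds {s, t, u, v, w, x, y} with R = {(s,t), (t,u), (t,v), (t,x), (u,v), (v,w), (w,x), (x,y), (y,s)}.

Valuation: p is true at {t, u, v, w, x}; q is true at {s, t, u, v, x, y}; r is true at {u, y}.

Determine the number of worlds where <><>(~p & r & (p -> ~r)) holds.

s: successors {t}; <>(~p & r & (p -> ~r)) there: t:F. ✗
t: successors {u, v, x}; <>(~p & r & (p -> ~r)) there: u:F, v:F, x:T. ✓
u: successors {v}; <>(~p & r & (p -> ~r)) there: v:F. ✗
v: successors {w}; <>(~p & r & (p -> ~r)) there: w:F. ✗
w: successors {x}; <>(~p & r & (p -> ~r)) there: x:T. ✓
x: successors {y}; <>(~p & r & (p -> ~r)) there: y:F. ✗
y: successors {s}; <>(~p & r & (p -> ~r)) there: s:F. ✗
Satisfying worlds: {t, w}.

2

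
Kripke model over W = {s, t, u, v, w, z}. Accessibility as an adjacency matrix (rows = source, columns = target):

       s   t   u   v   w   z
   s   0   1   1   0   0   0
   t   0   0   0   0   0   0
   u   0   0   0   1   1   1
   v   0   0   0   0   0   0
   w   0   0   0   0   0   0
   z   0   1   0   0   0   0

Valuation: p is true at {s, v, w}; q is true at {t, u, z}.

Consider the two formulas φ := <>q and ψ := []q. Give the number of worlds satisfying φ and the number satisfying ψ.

3 and 5

For <>q:
s: successors {t, u}; q there: t:T, u:T. ✓
t: no successors, so <>q fails. ✗
u: successors {v, w, z}; q there: v:F, w:F, z:T. ✓
v: no successors, so <>q fails. ✗
w: no successors, so <>q fails. ✗
z: successors {t}; q there: t:T. ✓
— 3 worlds.
For []q:
s: successors {t, u}; q there: t:T, u:T. ✓
t: no successors, so []q holds vacuously. ✓
u: successors {v, w, z}; q there: v:F, w:F, z:T. ✗
v: no successors, so []q holds vacuously. ✓
w: no successors, so []q holds vacuously. ✓
z: successors {t}; q there: t:T. ✓
— 5 worlds.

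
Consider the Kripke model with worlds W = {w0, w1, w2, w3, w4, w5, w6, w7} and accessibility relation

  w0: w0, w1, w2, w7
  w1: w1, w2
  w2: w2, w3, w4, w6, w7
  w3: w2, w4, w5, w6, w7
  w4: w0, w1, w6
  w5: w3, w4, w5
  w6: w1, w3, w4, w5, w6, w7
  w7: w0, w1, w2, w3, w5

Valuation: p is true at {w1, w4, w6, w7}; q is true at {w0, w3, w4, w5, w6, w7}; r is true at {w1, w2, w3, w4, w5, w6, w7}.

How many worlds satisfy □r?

w0: successors {w0, w1, w2, w7}; r there: w0:F, w1:T, w2:T, w7:T. ✗
w1: successors {w1, w2}; r there: w1:T, w2:T. ✓
w2: successors {w2, w3, w4, w6, w7}; r there: w2:T, w3:T, w4:T, w6:T, w7:T. ✓
w3: successors {w2, w4, w5, w6, w7}; r there: w2:T, w4:T, w5:T, w6:T, w7:T. ✓
w4: successors {w0, w1, w6}; r there: w0:F, w1:T, w6:T. ✗
w5: successors {w3, w4, w5}; r there: w3:T, w4:T, w5:T. ✓
w6: successors {w1, w3, w4, w5, w6, w7}; r there: w1:T, w3:T, w4:T, w5:T, w6:T, w7:T. ✓
w7: successors {w0, w1, w2, w3, w5}; r there: w0:F, w1:T, w2:T, w3:T, w5:T. ✗
Satisfying worlds: {w1, w2, w3, w5, w6}.

5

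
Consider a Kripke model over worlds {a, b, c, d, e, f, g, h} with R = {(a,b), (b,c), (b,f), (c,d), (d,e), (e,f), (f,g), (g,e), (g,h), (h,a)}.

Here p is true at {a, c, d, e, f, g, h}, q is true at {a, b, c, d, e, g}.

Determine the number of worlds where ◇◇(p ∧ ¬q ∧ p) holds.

a: successors {b}; ◇(p ∧ ¬q ∧ p) there: b:T. ✓
b: successors {c, f}; ◇(p ∧ ¬q ∧ p) there: c:F, f:F. ✗
c: successors {d}; ◇(p ∧ ¬q ∧ p) there: d:F. ✗
d: successors {e}; ◇(p ∧ ¬q ∧ p) there: e:T. ✓
e: successors {f}; ◇(p ∧ ¬q ∧ p) there: f:F. ✗
f: successors {g}; ◇(p ∧ ¬q ∧ p) there: g:T. ✓
g: successors {e, h}; ◇(p ∧ ¬q ∧ p) there: e:T, h:F. ✓
h: successors {a}; ◇(p ∧ ¬q ∧ p) there: a:F. ✗
Satisfying worlds: {a, d, f, g}.

4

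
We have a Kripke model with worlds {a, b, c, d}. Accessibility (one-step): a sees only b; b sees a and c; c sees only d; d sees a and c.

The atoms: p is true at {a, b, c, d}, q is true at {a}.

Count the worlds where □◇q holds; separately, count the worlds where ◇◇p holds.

2 and 4

For □◇q:
a: successors {b}; ◇q there: b:T. ✓
b: successors {a, c}; ◇q there: a:F, c:F. ✗
c: successors {d}; ◇q there: d:T. ✓
d: successors {a, c}; ◇q there: a:F, c:F. ✗
— 2 worlds.
For ◇◇p:
a: successors {b}; ◇p there: b:T. ✓
b: successors {a, c}; ◇p there: a:T, c:T. ✓
c: successors {d}; ◇p there: d:T. ✓
d: successors {a, c}; ◇p there: a:T, c:T. ✓
— 4 worlds.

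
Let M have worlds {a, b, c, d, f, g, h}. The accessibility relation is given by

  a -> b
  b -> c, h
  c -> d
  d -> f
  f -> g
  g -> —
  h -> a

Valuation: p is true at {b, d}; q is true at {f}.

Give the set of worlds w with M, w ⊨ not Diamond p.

a: Diamond p is T. ✗
b: Diamond p is F. ✓
c: Diamond p is T. ✗
d: Diamond p is F. ✓
f: Diamond p is F. ✓
g: Diamond p is F. ✓
h: Diamond p is F. ✓

{b, d, f, g, h}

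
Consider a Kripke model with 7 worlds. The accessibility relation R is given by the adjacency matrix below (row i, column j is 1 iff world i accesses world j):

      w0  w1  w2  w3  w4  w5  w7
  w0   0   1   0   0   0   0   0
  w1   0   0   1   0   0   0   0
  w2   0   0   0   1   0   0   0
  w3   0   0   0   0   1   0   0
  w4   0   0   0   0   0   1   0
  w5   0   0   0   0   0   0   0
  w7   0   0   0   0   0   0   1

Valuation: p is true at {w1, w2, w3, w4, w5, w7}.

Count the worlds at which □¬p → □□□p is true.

7

w0: □¬p is F, □□□p is T. ✓
w1: □¬p is F, □□□p is T. ✓
w2: □¬p is F, □□□p is T. ✓
w3: □¬p is F, □□□p is T. ✓
w4: □¬p is F, □□□p is T. ✓
w5: □¬p is T, □□□p is T. ✓
w7: □¬p is F, □□□p is T. ✓
Satisfying worlds: {w0, w1, w2, w3, w4, w5, w7}.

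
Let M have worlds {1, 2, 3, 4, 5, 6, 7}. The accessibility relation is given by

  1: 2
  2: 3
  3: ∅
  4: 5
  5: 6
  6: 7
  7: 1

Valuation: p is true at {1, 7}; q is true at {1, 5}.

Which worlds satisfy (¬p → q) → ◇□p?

1: ¬p → q is T, ◇□p is F. ✗
2: ¬p → q is F, ◇□p is T. ✓
3: ¬p → q is F, ◇□p is F. ✓
4: ¬p → q is F, ◇□p is F. ✓
5: ¬p → q is T, ◇□p is T. ✓
6: ¬p → q is F, ◇□p is T. ✓
7: ¬p → q is T, ◇□p is F. ✗

{2, 3, 4, 5, 6}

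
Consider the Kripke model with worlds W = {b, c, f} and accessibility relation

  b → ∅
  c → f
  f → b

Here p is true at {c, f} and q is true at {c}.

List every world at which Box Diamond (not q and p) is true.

{b}

b: no successors, so Box Diamond (not q and p) holds vacuously. ✓
c: successors {f}; Diamond (not q and p) there: f:F. ✗
f: successors {b}; Diamond (not q and p) there: b:F. ✗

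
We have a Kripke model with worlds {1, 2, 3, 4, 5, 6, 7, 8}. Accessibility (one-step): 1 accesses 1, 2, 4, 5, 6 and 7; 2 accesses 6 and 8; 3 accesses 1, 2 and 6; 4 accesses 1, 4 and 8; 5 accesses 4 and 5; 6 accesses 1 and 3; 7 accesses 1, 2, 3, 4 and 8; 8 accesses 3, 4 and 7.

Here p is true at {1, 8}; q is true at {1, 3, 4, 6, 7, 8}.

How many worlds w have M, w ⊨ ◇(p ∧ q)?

1: successors {1, 2, 4, 5, 6, 7}; p ∧ q there: 1:T, 2:F, 4:F, 5:F, 6:F, 7:F. ✓
2: successors {6, 8}; p ∧ q there: 6:F, 8:T. ✓
3: successors {1, 2, 6}; p ∧ q there: 1:T, 2:F, 6:F. ✓
4: successors {1, 4, 8}; p ∧ q there: 1:T, 4:F, 8:T. ✓
5: successors {4, 5}; p ∧ q there: 4:F, 5:F. ✗
6: successors {1, 3}; p ∧ q there: 1:T, 3:F. ✓
7: successors {1, 2, 3, 4, 8}; p ∧ q there: 1:T, 2:F, 3:F, 4:F, 8:T. ✓
8: successors {3, 4, 7}; p ∧ q there: 3:F, 4:F, 7:F. ✗
Satisfying worlds: {1, 2, 3, 4, 6, 7}.

6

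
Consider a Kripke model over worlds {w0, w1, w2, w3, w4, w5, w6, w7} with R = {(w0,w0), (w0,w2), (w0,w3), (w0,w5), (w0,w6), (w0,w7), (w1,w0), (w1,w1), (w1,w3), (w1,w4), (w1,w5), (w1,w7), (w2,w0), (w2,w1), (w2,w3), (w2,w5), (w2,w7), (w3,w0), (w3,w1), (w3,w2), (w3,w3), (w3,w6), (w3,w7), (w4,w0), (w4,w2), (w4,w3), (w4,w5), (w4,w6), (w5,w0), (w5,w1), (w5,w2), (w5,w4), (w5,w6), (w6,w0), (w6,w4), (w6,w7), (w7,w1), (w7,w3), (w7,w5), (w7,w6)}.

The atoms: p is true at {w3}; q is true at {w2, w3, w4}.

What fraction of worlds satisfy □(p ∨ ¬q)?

w0: successors {w0, w2, w3, w5, w6, w7}; p ∨ ¬q there: w0:T, w2:F, w3:T, w5:T, w6:T, w7:T. ✗
w1: successors {w0, w1, w3, w4, w5, w7}; p ∨ ¬q there: w0:T, w1:T, w3:T, w4:F, w5:T, w7:T. ✗
w2: successors {w0, w1, w3, w5, w7}; p ∨ ¬q there: w0:T, w1:T, w3:T, w5:T, w7:T. ✓
w3: successors {w0, w1, w2, w3, w6, w7}; p ∨ ¬q there: w0:T, w1:T, w2:F, w3:T, w6:T, w7:T. ✗
w4: successors {w0, w2, w3, w5, w6}; p ∨ ¬q there: w0:T, w2:F, w3:T, w5:T, w6:T. ✗
w5: successors {w0, w1, w2, w4, w6}; p ∨ ¬q there: w0:T, w1:T, w2:F, w4:F, w6:T. ✗
w6: successors {w0, w4, w7}; p ∨ ¬q there: w0:T, w4:F, w7:T. ✗
w7: successors {w1, w3, w5, w6}; p ∨ ¬q there: w1:T, w3:T, w5:T, w6:T. ✓
That's 2 of 8 worlds, so 2/8 = 1/4.

1/4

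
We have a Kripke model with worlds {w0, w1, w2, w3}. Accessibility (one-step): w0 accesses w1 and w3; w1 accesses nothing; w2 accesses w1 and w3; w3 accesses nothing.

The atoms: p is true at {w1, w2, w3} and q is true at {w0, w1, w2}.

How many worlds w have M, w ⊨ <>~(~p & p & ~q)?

2

w0: successors {w1, w3}; ~(~p & p & ~q) there: w1:T, w3:T. ✓
w1: no successors, so <>~(~p & p & ~q) fails. ✗
w2: successors {w1, w3}; ~(~p & p & ~q) there: w1:T, w3:T. ✓
w3: no successors, so <>~(~p & p & ~q) fails. ✗
Satisfying worlds: {w0, w2}.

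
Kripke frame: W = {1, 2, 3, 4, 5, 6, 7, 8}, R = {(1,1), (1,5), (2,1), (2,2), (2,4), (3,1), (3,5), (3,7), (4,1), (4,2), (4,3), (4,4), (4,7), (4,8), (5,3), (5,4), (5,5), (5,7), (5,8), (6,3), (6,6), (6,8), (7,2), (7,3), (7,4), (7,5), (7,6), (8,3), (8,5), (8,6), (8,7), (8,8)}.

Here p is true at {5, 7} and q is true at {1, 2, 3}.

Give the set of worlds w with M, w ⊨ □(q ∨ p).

1: successors {1, 5}; q ∨ p there: 1:T, 5:T. ✓
2: successors {1, 2, 4}; q ∨ p there: 1:T, 2:T, 4:F. ✗
3: successors {1, 5, 7}; q ∨ p there: 1:T, 5:T, 7:T. ✓
4: successors {1, 2, 3, 4, 7, 8}; q ∨ p there: 1:T, 2:T, 3:T, 4:F, 7:T, 8:F. ✗
5: successors {3, 4, 5, 7, 8}; q ∨ p there: 3:T, 4:F, 5:T, 7:T, 8:F. ✗
6: successors {3, 6, 8}; q ∨ p there: 3:T, 6:F, 8:F. ✗
7: successors {2, 3, 4, 5, 6}; q ∨ p there: 2:T, 3:T, 4:F, 5:T, 6:F. ✗
8: successors {3, 5, 6, 7, 8}; q ∨ p there: 3:T, 5:T, 6:F, 7:T, 8:F. ✗

{1, 3}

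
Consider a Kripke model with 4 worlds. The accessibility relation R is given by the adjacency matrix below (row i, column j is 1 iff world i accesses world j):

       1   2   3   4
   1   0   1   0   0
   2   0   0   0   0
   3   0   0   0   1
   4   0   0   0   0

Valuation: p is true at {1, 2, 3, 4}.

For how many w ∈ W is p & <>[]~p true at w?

1: p is T, <>[]~p is T. ✓
2: p is T, <>[]~p is F. ✗
3: p is T, <>[]~p is T. ✓
4: p is T, <>[]~p is F. ✗
Satisfying worlds: {1, 3}.

2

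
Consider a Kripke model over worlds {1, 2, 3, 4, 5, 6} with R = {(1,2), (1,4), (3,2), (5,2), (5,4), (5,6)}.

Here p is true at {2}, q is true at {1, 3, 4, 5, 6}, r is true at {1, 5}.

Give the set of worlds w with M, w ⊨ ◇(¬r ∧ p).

{1, 3, 5}

1: successors {2, 4}; ¬r ∧ p there: 2:T, 4:F. ✓
2: no successors, so ◇(¬r ∧ p) fails. ✗
3: successors {2}; ¬r ∧ p there: 2:T. ✓
4: no successors, so ◇(¬r ∧ p) fails. ✗
5: successors {2, 4, 6}; ¬r ∧ p there: 2:T, 4:F, 6:F. ✓
6: no successors, so ◇(¬r ∧ p) fails. ✗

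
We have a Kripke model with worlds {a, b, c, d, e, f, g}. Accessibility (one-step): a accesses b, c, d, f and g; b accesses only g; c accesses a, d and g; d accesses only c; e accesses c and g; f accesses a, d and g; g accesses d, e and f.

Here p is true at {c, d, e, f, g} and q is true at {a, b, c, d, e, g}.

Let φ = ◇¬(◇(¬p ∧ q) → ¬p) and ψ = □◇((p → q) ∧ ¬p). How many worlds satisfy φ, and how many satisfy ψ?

4 and 1

For ◇¬(◇(¬p ∧ q) → ¬p):
a: successors {b, c, d, f, g}; ¬(◇(¬p ∧ q) → ¬p) there: b:F, c:T, d:F, f:T, g:F. ✓
b: successors {g}; ¬(◇(¬p ∧ q) → ¬p) there: g:F. ✗
c: successors {a, d, g}; ¬(◇(¬p ∧ q) → ¬p) there: a:F, d:F, g:F. ✗
d: successors {c}; ¬(◇(¬p ∧ q) → ¬p) there: c:T. ✓
e: successors {c, g}; ¬(◇(¬p ∧ q) → ¬p) there: c:T, g:F. ✓
f: successors {a, d, g}; ¬(◇(¬p ∧ q) → ¬p) there: a:F, d:F, g:F. ✗
g: successors {d, e, f}; ¬(◇(¬p ∧ q) → ¬p) there: d:F, e:F, f:T. ✓
— 4 worlds.
For □◇((p → q) ∧ ¬p):
a: successors {b, c, d, f, g}; ◇((p → q) ∧ ¬p) there: b:F, c:T, d:F, f:T, g:F. ✗
b: successors {g}; ◇((p → q) ∧ ¬p) there: g:F. ✗
c: successors {a, d, g}; ◇((p → q) ∧ ¬p) there: a:T, d:F, g:F. ✗
d: successors {c}; ◇((p → q) ∧ ¬p) there: c:T. ✓
e: successors {c, g}; ◇((p → q) ∧ ¬p) there: c:T, g:F. ✗
f: successors {a, d, g}; ◇((p → q) ∧ ¬p) there: a:T, d:F, g:F. ✗
g: successors {d, e, f}; ◇((p → q) ∧ ¬p) there: d:F, e:F, f:T. ✗
— 1 world.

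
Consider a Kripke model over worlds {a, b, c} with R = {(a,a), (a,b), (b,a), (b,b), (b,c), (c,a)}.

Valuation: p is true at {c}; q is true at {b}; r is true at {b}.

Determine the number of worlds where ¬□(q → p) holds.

a: □(q → p) is F. ✓
b: □(q → p) is F. ✓
c: □(q → p) is T. ✗
Satisfying worlds: {a, b}.

2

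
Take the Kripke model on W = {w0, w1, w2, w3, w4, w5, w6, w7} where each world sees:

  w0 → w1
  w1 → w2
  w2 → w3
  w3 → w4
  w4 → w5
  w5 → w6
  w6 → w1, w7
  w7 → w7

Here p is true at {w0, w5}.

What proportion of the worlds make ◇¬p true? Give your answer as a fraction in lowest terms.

7/8

w0: successors {w1}; ¬p there: w1:T. ✓
w1: successors {w2}; ¬p there: w2:T. ✓
w2: successors {w3}; ¬p there: w3:T. ✓
w3: successors {w4}; ¬p there: w4:T. ✓
w4: successors {w5}; ¬p there: w5:F. ✗
w5: successors {w6}; ¬p there: w6:T. ✓
w6: successors {w1, w7}; ¬p there: w1:T, w7:T. ✓
w7: successors {w7}; ¬p there: w7:T. ✓
That's 7 of 8 worlds, so 7/8.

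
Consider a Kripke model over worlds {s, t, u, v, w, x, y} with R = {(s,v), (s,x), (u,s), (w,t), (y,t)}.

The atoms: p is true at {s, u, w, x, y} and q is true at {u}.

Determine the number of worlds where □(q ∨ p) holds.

4

s: successors {v, x}; q ∨ p there: v:F, x:T. ✗
t: no successors, so □(q ∨ p) holds vacuously. ✓
u: successors {s}; q ∨ p there: s:T. ✓
v: no successors, so □(q ∨ p) holds vacuously. ✓
w: successors {t}; q ∨ p there: t:F. ✗
x: no successors, so □(q ∨ p) holds vacuously. ✓
y: successors {t}; q ∨ p there: t:F. ✗
Satisfying worlds: {t, u, v, x}.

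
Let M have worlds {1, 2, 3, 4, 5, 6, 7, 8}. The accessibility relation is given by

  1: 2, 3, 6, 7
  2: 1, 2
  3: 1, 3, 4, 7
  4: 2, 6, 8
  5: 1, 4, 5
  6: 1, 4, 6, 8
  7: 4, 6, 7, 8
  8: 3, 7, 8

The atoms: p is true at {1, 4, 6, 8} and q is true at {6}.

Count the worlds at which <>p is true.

1: successors {2, 3, 6, 7}; p there: 2:F, 3:F, 6:T, 7:F. ✓
2: successors {1, 2}; p there: 1:T, 2:F. ✓
3: successors {1, 3, 4, 7}; p there: 1:T, 3:F, 4:T, 7:F. ✓
4: successors {2, 6, 8}; p there: 2:F, 6:T, 8:T. ✓
5: successors {1, 4, 5}; p there: 1:T, 4:T, 5:F. ✓
6: successors {1, 4, 6, 8}; p there: 1:T, 4:T, 6:T, 8:T. ✓
7: successors {4, 6, 7, 8}; p there: 4:T, 6:T, 7:F, 8:T. ✓
8: successors {3, 7, 8}; p there: 3:F, 7:F, 8:T. ✓
Satisfying worlds: {1, 2, 3, 4, 5, 6, 7, 8}.

8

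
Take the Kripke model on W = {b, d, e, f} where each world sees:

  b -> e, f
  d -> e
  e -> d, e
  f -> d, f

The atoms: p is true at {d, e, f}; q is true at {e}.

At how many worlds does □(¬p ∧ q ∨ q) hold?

1

b: successors {e, f}; ¬p ∧ q ∨ q there: e:T, f:F. ✗
d: successors {e}; ¬p ∧ q ∨ q there: e:T. ✓
e: successors {d, e}; ¬p ∧ q ∨ q there: d:F, e:T. ✗
f: successors {d, f}; ¬p ∧ q ∨ q there: d:F, f:F. ✗
Satisfying worlds: {d}.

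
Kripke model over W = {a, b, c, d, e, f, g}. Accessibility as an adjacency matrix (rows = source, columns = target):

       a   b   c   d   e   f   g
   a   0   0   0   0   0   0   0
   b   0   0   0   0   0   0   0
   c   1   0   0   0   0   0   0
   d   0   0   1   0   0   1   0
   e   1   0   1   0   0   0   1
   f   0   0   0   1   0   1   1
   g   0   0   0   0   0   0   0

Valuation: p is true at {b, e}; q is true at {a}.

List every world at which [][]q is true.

{a, b, c, e, g}

a: no successors, so [][]q holds vacuously. ✓
b: no successors, so [][]q holds vacuously. ✓
c: successors {a}; []q there: a:T. ✓
d: successors {c, f}; []q there: c:T, f:F. ✗
e: successors {a, c, g}; []q there: a:T, c:T, g:T. ✓
f: successors {d, f, g}; []q there: d:F, f:F, g:T. ✗
g: no successors, so [][]q holds vacuously. ✓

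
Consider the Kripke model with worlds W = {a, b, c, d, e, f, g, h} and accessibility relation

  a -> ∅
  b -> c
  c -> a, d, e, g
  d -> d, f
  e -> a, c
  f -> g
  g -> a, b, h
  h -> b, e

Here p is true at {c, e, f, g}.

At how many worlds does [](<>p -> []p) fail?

6

a: no successors, so [](<>p -> []p) holds vacuously. ✓
b: successors {c}; <>p -> []p there: c:F. ✗
c: successors {a, d, e, g}; <>p -> []p there: a:T, d:F, e:F, g:T. ✗
d: successors {d, f}; <>p -> []p there: d:F, f:T. ✗
e: successors {a, c}; <>p -> []p there: a:T, c:F. ✗
f: successors {g}; <>p -> []p there: g:T. ✓
g: successors {a, b, h}; <>p -> []p there: a:T, b:T, h:F. ✗
h: successors {b, e}; <>p -> []p there: b:T, e:F. ✗
Satisfying worlds: {a, f}.
So [](<>p -> []p) fails at the other 6 worlds.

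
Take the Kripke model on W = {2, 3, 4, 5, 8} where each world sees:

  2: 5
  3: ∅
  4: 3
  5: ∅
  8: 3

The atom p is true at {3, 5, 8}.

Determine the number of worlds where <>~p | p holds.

3

2: <>~p is F, p is F. ✗
3: <>~p is F, p is T. ✓
4: <>~p is F, p is F. ✗
5: <>~p is F, p is T. ✓
8: <>~p is F, p is T. ✓
Satisfying worlds: {3, 5, 8}.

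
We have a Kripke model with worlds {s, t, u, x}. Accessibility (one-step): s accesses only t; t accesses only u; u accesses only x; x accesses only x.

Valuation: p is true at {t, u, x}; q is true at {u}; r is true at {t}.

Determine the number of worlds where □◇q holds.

s: successors {t}; ◇q there: t:T. ✓
t: successors {u}; ◇q there: u:F. ✗
u: successors {x}; ◇q there: x:F. ✗
x: successors {x}; ◇q there: x:F. ✗
Satisfying worlds: {s}.

1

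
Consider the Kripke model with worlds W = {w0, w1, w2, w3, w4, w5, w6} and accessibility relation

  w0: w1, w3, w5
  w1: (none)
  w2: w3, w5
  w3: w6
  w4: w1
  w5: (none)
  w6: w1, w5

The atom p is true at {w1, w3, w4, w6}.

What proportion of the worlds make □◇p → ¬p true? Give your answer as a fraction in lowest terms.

w0: □◇p is F, ¬p is T. ✓
w1: □◇p is T, ¬p is F. ✗
w2: □◇p is F, ¬p is T. ✓
w3: □◇p is T, ¬p is F. ✗
w4: □◇p is F, ¬p is F. ✓
w5: □◇p is T, ¬p is T. ✓
w6: □◇p is F, ¬p is F. ✓
That's 5 of 7 worlds, so 5/7.

5/7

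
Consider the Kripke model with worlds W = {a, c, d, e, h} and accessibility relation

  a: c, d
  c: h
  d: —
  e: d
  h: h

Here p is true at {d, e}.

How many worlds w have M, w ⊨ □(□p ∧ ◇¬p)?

a: successors {c, d}; □p ∧ ◇¬p there: c:F, d:F. ✗
c: successors {h}; □p ∧ ◇¬p there: h:F. ✗
d: no successors, so □(□p ∧ ◇¬p) holds vacuously. ✓
e: successors {d}; □p ∧ ◇¬p there: d:F. ✗
h: successors {h}; □p ∧ ◇¬p there: h:F. ✗
Satisfying worlds: {d}.

1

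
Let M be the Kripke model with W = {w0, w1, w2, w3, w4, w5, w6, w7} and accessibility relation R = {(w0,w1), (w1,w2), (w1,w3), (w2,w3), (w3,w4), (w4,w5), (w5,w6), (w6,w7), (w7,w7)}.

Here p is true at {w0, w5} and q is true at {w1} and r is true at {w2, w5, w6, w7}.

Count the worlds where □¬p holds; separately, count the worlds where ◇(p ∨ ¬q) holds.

For □¬p:
w0: successors {w1}; ¬p there: w1:T. ✓
w1: successors {w2, w3}; ¬p there: w2:T, w3:T. ✓
w2: successors {w3}; ¬p there: w3:T. ✓
w3: successors {w4}; ¬p there: w4:T. ✓
w4: successors {w5}; ¬p there: w5:F. ✗
w5: successors {w6}; ¬p there: w6:T. ✓
w6: successors {w7}; ¬p there: w7:T. ✓
w7: successors {w7}; ¬p there: w7:T. ✓
— 7 worlds.
For ◇(p ∨ ¬q):
w0: successors {w1}; p ∨ ¬q there: w1:F. ✗
w1: successors {w2, w3}; p ∨ ¬q there: w2:T, w3:T. ✓
w2: successors {w3}; p ∨ ¬q there: w3:T. ✓
w3: successors {w4}; p ∨ ¬q there: w4:T. ✓
w4: successors {w5}; p ∨ ¬q there: w5:T. ✓
w5: successors {w6}; p ∨ ¬q there: w6:T. ✓
w6: successors {w7}; p ∨ ¬q there: w7:T. ✓
w7: successors {w7}; p ∨ ¬q there: w7:T. ✓
— 7 worlds.

7 and 7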